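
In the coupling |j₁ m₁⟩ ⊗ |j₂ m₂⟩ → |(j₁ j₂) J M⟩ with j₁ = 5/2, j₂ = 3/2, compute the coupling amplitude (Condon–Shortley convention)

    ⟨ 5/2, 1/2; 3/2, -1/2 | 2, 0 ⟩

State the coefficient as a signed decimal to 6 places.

√[5·2!3!1!/7! · 3!2!1!2!2!2!] = √(8/7)
  +(−1)^0/∏(0,2,2,1,1,0)! = 1/4  (running 1/4)
  +(−1)^1/∏(1,1,1,0,2,1)! = -1/2  (running -1/4)
⟨..|..⟩ = √(8/7)·(-1/4) = -0.267261

−√(1/14) ≈ -0.267261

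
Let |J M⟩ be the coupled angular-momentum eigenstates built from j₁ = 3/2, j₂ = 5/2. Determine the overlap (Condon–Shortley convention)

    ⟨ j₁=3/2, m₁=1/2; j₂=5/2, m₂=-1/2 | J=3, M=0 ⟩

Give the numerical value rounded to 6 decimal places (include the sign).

√[7·1!2!4!/8! · 2!1!2!3!3!3!] = √(36/5)
  +(−1)^0/∏(0,1,1,2,1,2)! = 1/4  (running 1/4)
  +(−1)^1/∏(1,0,0,1,2,3)! = -1/12  (running 1/6)
⟨..|..⟩ = √(36/5)·(1/6) = +0.447214

+0.447214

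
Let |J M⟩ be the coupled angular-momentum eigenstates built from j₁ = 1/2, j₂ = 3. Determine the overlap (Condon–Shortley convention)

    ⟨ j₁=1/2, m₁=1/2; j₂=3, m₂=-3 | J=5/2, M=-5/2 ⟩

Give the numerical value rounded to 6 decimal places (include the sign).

+0.925820

j₁+j₂−J=1  J+j₁−j₂=0  J−j₁+j₂=5  j₁+j₂+J+1=7
(j₁±m₁, j₂±m₂, J±M) = (1,0,0,6,0,5)
P² = 86400/7
sum k=0..0:
  [0] +1/120 = 1/120
S = 1/120
C² = P²·S² = 6/7 ; C = +0.925820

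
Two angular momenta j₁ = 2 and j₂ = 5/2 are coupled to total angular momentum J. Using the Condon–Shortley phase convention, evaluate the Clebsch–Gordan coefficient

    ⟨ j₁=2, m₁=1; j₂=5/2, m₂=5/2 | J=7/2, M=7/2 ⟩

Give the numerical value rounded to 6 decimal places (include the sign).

j₁+j₂−J=1  J+j₁−j₂=3  J−j₁+j₂=4  j₁+j₂+J+1=9
(j₁±m₁, j₂±m₂, J±M) = (3,1,5,0,7,0)
P² = 11520
sum k=1..1:
  [1] −1/144 = -1/144
S = -1/144
C² = P²·S² = 5/9 ; C = -0.745356

−√(5/9) ≈ -0.745356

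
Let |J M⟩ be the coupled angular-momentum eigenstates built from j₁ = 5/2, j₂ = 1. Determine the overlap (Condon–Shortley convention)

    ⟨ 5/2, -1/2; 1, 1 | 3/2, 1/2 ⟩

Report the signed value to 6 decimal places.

j₁+j₂−J=2  J+j₁−j₂=3  J−j₁+j₂=0  j₁+j₂+J+1=6
(j₁±m₁, j₂±m₂, J±M) = (2,3,2,0,2,1)
P² = 16/5
sum k=2..2:
  [2] +1/4 = 1/4
S = 1/4
C² = P²·S² = 1/5 ; C = +0.447214

+0.447214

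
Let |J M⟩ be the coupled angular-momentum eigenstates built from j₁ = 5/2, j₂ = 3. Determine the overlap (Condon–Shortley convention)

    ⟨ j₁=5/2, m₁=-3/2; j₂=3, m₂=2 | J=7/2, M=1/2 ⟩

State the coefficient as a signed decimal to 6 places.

√[8·2!3!4!/10! · 1!4!5!1!4!3!] = √(9216/35)
  +(−1)^1/∏(1,1,3,4,0,0)! = -1/144  (running -1/144)
  +(−1)^2/∏(2,0,2,3,1,1)! = 1/24  (running 5/144)
⟨..|..⟩ = √(9216/35)·(5/144) = +0.563436

+0.563436  (= +√(20/63))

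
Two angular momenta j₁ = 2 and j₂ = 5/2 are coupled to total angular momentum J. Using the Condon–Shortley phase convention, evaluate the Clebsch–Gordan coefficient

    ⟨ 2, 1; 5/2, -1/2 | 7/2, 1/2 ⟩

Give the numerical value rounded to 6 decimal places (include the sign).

triangle: 1!×3!×4!/9! = 144/362880
(j±m)!: 3!×1!×2!×3!×4!×3! = 10368
prefactor² = (2J+1)×Δ×N² = 1152/35
  k=0: +1/(0!×1!×1!×2!×2!×2!) = 1/8
  k=1: −1/(1!×0!×0!×1!×3!×3!) = -1/36
Σ = 7/72  ⇒  CG² = 1152/35×7/72² = 14/45
CG = +√(14/45) = +0.557773

+0.557773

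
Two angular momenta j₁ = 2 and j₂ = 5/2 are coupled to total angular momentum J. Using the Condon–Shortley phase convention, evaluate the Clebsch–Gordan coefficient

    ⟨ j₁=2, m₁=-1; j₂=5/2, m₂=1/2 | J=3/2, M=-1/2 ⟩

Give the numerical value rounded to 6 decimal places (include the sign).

+0.487950  (= +√(5/21))

triangle: 3!×1!×2!/7! = 12/5040
(j±m)!: 1!×3!×3!×2!×1!×2! = 144
prefactor² = (2J+1)×Δ×N² = 48/35
  k=2: +1/(2!×1!×1!×1!×0!×1!) = 1/2
  k=3: −1/(3!×0!×0!×0!×1!×2!) = -1/12
Σ = 5/12  ⇒  CG² = 48/35×5/12² = 5/21
CG = +√(5/21) = +0.487950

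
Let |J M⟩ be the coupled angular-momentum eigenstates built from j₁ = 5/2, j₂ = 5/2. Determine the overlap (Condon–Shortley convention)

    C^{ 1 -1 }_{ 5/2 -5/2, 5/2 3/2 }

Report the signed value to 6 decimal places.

+√(1/7) = +0.377964

triangle: 4!*1!*1!/7! = 24/5040
(j±m)!: 0!*5!*4!*1!*0!*2! = 5760
prefactor² = (2J+1)*Δ*N² = 576/7
  k=4: +1/(4!*0!*1!*0!*0!*1!) = 1/24
Σ = 1/24  ⇒  CG² = 576/7*1/24² = 1/7
CG = +√(1/7) = +0.377964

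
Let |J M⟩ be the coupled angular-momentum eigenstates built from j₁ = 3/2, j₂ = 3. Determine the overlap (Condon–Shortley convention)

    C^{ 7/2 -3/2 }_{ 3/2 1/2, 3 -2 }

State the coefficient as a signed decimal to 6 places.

+0.654654

√[8·1!2!5!/9! · 2!1!1!5!2!5!] = √(6400/21)
  +(−1)^0/∏(0,1,1,1,1,4)! = 1/24  (running 1/24)
  +(−1)^1/∏(1,0,0,0,2,5)! = -1/240  (running 3/80)
⟨..|..⟩ = √(6400/21)·(3/80) = +0.654654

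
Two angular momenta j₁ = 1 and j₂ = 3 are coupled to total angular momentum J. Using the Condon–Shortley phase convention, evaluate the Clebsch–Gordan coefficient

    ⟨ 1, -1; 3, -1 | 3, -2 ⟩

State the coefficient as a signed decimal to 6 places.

-0.645497  (= −√(5/12))

√[7·1!1!5!/8! · 0!2!2!4!1!5!] = √(240)
  +(−1)^1/∏(1,0,1,1,0,4)! = -1/24  (running -1/24)
⟨..|..⟩ = √(240)·(-1/24) = -0.645497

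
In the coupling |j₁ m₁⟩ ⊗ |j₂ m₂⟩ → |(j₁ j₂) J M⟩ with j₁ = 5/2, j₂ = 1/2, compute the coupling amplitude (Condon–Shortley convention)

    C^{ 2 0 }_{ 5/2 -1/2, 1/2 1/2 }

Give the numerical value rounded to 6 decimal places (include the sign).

triangle: 1!*4!*0!/6! = 24/720
(j±m)!: 2!*3!*1!*0!*2!*2! = 48
prefactor² = (2J+1)*Δ*N² = 8
  k=1: −1/(1!*0!*2!*0!*2!*0!) = -1/4
Σ = -1/4  ⇒  CG² = 8*(-1/4)² = 1/2
CG = −√(1/2) = -0.707107

-0.707107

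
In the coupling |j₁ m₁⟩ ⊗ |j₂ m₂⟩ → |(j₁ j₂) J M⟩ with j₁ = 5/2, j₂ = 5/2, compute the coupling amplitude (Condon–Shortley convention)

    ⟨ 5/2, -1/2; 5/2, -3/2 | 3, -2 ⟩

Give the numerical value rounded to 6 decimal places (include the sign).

j₁+j₂−J=2  J+j₁−j₂=3  J−j₁+j₂=3  j₁+j₂+J+1=9
(j₁±m₁, j₂±m₂, J±M) = (2,3,1,4,1,5)
P² = 48
sum k=0..1:
  [0] +1/24 = 1/24
  [1] −1/12 = -1/12
S = -1/24
C² = P²·S² = 1/12 ; C = -0.288675

−√(1/12) ≈ -0.288675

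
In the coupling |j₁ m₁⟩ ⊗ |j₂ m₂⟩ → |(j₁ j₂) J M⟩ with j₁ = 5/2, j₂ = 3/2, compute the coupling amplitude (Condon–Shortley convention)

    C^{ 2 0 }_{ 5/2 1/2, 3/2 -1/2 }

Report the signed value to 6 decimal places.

√[5·2!3!1!/7! · 3!2!1!2!2!2!] = √(8/7)
  +(−1)^0/∏(0,2,2,1,1,0)! = 1/4  (running 1/4)
  +(−1)^1/∏(1,1,1,0,2,1)! = -1/2  (running -1/4)
⟨..|..⟩ = √(8/7)·(-1/4) = -0.267261

−√(1/14) = -0.267261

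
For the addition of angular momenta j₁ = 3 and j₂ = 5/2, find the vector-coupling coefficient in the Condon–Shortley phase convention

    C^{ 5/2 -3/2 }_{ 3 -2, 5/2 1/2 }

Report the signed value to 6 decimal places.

√[6·3!3!2!/9! · 1!5!3!2!1!4!] = √(288/7)
  +(−1)^2/∏(2,1,3,1,0,1)! = 1/12  (running 1/12)
  +(−1)^3/∏(3,0,2,0,1,2)! = -1/24  (running 1/24)
⟨..|..⟩ = √(288/7)·(1/24) = +0.267261

+0.267261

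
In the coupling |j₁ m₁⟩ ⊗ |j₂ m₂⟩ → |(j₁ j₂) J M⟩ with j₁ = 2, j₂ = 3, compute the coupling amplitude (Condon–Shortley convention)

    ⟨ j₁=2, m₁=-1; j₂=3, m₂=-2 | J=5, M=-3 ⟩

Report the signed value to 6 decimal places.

+√(8/15) = +0.730297

√[11·0!4!6!/11! · 1!3!1!5!2!8!] = √(276480)
  +(−1)^0/∏(0,0,3,1,1,5)! = 1/720  (running 1/720)
⟨..|..⟩ = √(276480)·(1/720) = +0.730297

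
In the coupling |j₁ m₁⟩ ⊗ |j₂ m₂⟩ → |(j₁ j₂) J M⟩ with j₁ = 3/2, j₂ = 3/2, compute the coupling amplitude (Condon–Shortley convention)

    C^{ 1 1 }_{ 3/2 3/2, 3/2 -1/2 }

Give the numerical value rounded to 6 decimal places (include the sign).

j₁+j₂−J=2  J+j₁−j₂=1  J−j₁+j₂=1  j₁+j₂+J+1=5
(j₁±m₁, j₂±m₂, J±M) = (3,0,1,2,2,0)
P² = 6/5
sum k=0..0:
  [0] +1/2 = 1/2
S = 1/2
C² = P²·S² = 3/10 ; C = +0.547723

+√(3/10) = +0.547723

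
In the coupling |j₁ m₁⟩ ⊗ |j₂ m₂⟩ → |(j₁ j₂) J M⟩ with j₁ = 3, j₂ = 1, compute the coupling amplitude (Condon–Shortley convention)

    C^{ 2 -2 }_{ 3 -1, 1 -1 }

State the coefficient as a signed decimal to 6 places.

+√(1/21) = +0.218218

√[5·2!4!0!/7! · 2!4!0!2!0!4!] = √(768/7)
  +(−1)^0/∏(0,2,4,0,0,0)! = 1/48  (running 1/48)
⟨..|..⟩ = √(768/7)·(1/48) = +0.218218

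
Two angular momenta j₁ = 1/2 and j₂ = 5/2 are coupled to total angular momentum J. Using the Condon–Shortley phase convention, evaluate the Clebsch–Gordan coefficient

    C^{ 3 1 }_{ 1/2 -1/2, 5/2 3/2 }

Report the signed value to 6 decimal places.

√[7·0!1!5!/7! · 0!1!4!1!4!2!] = √(192)
  +(−1)^0/∏(0,0,1,4,0,1)! = 1/24  (running 1/24)
⟨..|..⟩ = √(192)·(1/24) = +0.577350

+0.577350  (= +√(1/3))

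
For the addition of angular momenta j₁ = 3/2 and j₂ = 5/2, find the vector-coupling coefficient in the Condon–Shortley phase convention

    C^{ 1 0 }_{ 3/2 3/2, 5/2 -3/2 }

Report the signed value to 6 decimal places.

+0.447214

√[3·3!0!2!/6! · 3!0!1!4!1!1!] = √(36/5)
  +(−1)^0/∏(0,3,0,1,0,1)! = 1/6  (running 1/6)
⟨..|..⟩ = √(36/5)·(1/6) = +0.447214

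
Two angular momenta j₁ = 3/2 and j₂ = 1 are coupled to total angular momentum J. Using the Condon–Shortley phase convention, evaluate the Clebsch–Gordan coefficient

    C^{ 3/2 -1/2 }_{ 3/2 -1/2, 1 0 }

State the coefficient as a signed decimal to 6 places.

-0.258199

√[4·1!2!1!/5! · 1!2!1!1!1!2!] = √(4/15)
  +(−1)^0/∏(0,1,2,1,0,0)! = 1/2  (running 1/2)
  +(−1)^1/∏(1,0,1,0,1,1)! = -1  (running -1/2)
⟨..|..⟩ = √(4/15)·(-1/2) = -0.258199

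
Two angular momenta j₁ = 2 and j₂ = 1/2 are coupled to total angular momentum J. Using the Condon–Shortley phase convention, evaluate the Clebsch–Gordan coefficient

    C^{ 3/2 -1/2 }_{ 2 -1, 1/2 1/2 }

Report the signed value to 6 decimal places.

−√(3/5) ≈ -0.774597

√[4·1!3!0!/5! · 1!3!1!0!1!2!] = √(12/5)
  +(−1)^1/∏(1,0,2,0,1,0)! = -1/2  (running -1/2)
⟨..|..⟩ = √(12/5)·(-1/2) = -0.774597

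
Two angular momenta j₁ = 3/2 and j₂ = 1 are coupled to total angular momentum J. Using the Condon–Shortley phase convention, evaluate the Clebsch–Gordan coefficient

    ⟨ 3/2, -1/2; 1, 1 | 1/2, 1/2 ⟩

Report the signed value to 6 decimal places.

+0.408248  (= +√(1/6))

j₁+j₂−J=2  J+j₁−j₂=1  J−j₁+j₂=0  j₁+j₂+J+1=4
(j₁±m₁, j₂±m₂, J±M) = (1,2,2,0,1,0)
P² = 2/3
sum k=2..2:
  [2] +1/2 = 1/2
S = 1/2
C² = P²·S² = 1/6 ; C = +0.408248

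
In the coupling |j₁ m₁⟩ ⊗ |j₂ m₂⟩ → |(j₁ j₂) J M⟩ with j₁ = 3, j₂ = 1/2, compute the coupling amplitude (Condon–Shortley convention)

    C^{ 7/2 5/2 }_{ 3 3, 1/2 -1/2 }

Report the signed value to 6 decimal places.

+√(1/7) ≈ +0.377964

√[8·0!6!1!/8! · 6!0!0!1!6!1!] = √(518400/7)
  +(−1)^0/∏(0,0,0,0,6,1)! = 1/720  (running 1/720)
⟨..|..⟩ = √(518400/7)·(1/720) = +0.377964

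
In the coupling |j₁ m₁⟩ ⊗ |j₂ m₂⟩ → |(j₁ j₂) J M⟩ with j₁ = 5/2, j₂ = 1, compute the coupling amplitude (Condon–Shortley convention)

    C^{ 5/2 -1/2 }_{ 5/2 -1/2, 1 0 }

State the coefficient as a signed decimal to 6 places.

-0.169031

j₁+j₂−J=1  J+j₁−j₂=4  J−j₁+j₂=1  j₁+j₂+J+1=7
(j₁±m₁, j₂±m₂, J±M) = (2,3,1,1,2,3)
P² = 144/35
sum k=0..1:
  [0] +1/6 = 1/6
  [1] −1/4 = -1/4
S = -1/12
C² = P²·S² = 1/35 ; C = -0.169031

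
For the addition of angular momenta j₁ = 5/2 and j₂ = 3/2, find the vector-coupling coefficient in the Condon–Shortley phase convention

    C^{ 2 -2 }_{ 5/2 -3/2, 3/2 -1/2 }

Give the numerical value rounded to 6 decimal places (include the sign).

-0.617213

j₁+j₂−J=2  J+j₁−j₂=3  J−j₁+j₂=1  j₁+j₂+J+1=7
(j₁±m₁, j₂±m₂, J±M) = (1,4,1,2,0,4)
P² = 96/7
sum k=1..1:
  [1] −1/6 = -1/6
S = -1/6
C² = P²·S² = 8/21 ; C = -0.617213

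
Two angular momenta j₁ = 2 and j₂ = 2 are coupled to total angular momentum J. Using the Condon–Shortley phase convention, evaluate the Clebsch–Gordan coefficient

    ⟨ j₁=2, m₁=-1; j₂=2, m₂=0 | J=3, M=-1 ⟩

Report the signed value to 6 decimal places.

j₁+j₂−J=1  J+j₁−j₂=3  J−j₁+j₂=3  j₁+j₂+J+1=8
(j₁±m₁, j₂±m₂, J±M) = (1,3,2,2,2,4)
P² = 36/5
sum k=0..1:
  [0] +1/12 = 1/12
  [1] −1/4 = -1/4
S = -1/6
C² = P²·S² = 1/5 ; C = -0.447214

-0.447214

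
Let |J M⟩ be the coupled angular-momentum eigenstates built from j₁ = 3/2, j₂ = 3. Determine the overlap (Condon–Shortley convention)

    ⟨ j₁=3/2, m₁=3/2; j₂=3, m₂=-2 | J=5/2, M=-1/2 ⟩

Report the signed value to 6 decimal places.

j₁+j₂−J=2  J+j₁−j₂=1  J−j₁+j₂=4  j₁+j₂+J+1=8
(j₁±m₁, j₂±m₂, J±M) = (3,0,1,5,2,3)
P² = 432/7
sum k=0..0:
  [0] +1/12 = 1/12
S = 1/12
C² = P²·S² = 3/7 ; C = +0.654654

+√(3/7) = +0.654654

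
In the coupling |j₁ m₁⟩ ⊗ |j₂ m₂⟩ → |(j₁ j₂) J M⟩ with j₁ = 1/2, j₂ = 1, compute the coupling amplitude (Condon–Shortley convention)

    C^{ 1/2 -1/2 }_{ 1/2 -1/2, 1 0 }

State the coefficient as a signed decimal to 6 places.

√[2·1!0!1!/3! · 0!1!1!1!0!1!] = √(1/3)
  +(−1)^1/∏(1,0,0,0,0,1)! = -1  (running -1)
⟨..|..⟩ = √(1/3)·(-1) = -0.577350

−√(1/3) ≈ -0.577350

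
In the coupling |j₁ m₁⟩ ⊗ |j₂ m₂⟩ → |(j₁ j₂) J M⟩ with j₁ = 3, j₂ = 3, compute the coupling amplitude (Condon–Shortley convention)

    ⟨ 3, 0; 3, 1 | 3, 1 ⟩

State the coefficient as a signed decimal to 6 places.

+√(1/6) = +0.408248

j₁+j₂−J=3  J+j₁−j₂=3  J−j₁+j₂=3  j₁+j₂+J+1=10
(j₁±m₁, j₂±m₂, J±M) = (3,3,4,2,4,2)
P² = 864/25
sum k=1..3:
  [1] −1/24 = -1/24
  [2] +1/8 = 1/8
  [3] −1/72 = -1/72
S = 5/72
C² = P²·S² = 1/6 ; C = +0.408248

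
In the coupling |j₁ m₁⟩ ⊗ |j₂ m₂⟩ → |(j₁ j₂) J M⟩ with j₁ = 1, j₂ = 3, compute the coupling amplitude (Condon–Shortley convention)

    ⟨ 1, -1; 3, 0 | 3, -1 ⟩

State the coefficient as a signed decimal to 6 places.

√[7·1!1!5!/8! · 0!2!3!3!2!4!] = √(72)
  +(−1)^1/∏(1,0,1,2,0,3)! = -1/12  (running -1/12)
⟨..|..⟩ = √(72)·(-1/12) = -0.707107

-0.707107  (= −√(1/2))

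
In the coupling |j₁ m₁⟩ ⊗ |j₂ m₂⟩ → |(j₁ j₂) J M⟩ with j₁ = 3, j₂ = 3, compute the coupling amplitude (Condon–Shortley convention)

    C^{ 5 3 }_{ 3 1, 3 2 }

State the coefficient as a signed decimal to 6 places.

triangle: 1!×5!×5!/12! = 14400/479001600
(j±m)!: 4!×2!×5!×1!×8!×2! = 464486400
prefactor² = (2J+1)×Δ×N² = 153600
  k=0: +1/(0!×1!×2!×5!×3!×0!) = 1/1440
  k=1: −1/(1!×0!×1!×4!×4!×1!) = -1/576
Σ = -1/960  ⇒  CG² = 153600×(-1/960)² = 1/6
CG = −√(1/6) = -0.408248

−√(1/6) = -0.408248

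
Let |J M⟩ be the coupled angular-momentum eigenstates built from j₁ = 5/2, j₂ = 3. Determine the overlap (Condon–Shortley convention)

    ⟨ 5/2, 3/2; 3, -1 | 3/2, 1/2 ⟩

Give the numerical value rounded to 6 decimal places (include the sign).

-0.483046

j₁+j₂−J=4  J+j₁−j₂=1  J−j₁+j₂=2  j₁+j₂+J+1=8
(j₁±m₁, j₂±m₂, J±M) = (4,1,2,4,2,1)
P² = 384/35
sum k=0..1:
  [0] +1/48 = 1/48
  [1] −1/6 = -1/6
S = -7/48
C² = P²·S² = 7/30 ; C = -0.483046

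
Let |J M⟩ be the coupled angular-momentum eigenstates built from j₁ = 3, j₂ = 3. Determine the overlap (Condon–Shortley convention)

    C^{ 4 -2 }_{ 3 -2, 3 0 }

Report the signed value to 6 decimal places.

triangle: 2!*4!*4!/11! = 1152/39916800
(j±m)!: 1!*5!*3!*3!*2!*6! = 6220800
prefactor² = (2J+1)*Δ*N² = 124416/77
  k=1: −1/(1!*1!*4!*2!*0!*2!) = -1/96
  k=2: +1/(2!*0!*3!*1!*1!*3!) = 1/72
Σ = 1/288  ⇒  CG² = 124416/77*1/288² = 3/154
CG = +√(3/154) = +0.139573

+0.139573  (= +√(3/154))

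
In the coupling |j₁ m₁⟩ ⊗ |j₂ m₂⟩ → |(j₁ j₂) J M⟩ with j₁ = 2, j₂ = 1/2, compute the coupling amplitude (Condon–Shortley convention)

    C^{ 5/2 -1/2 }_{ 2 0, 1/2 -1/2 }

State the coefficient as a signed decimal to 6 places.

+√(3/5) = +0.774597

√[6·0!4!1!/6! · 2!2!0!1!2!3!] = √(48/5)
  +(−1)^0/∏(0,0,2,0,2,1)! = 1/4  (running 1/4)
⟨..|..⟩ = √(48/5)·(1/4) = +0.774597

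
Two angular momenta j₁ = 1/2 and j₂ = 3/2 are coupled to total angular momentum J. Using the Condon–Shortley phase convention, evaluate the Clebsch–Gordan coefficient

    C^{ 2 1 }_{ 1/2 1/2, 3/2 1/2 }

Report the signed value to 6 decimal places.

j₁+j₂−J=0  J+j₁−j₂=1  J−j₁+j₂=3  j₁+j₂+J+1=5
(j₁±m₁, j₂±m₂, J±M) = (1,0,2,1,3,1)
P² = 3
sum k=0..0:
  [0] +1/2 = 1/2
S = 1/2
C² = P²·S² = 3/4 ; C = +0.866025

+0.866025  (= +√(3/4))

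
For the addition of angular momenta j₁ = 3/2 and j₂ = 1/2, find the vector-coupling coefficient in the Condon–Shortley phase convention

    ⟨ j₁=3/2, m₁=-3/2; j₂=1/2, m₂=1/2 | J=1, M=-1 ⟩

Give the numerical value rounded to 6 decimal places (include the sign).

−√(3/4) ≈ -0.866025

√[3·1!2!0!/4! · 0!3!1!0!0!2!] = √(3)
  +(−1)^1/∏(1,0,2,0,0,0)! = -1/2  (running -1/2)
⟨..|..⟩ = √(3)·(-1/2) = -0.866025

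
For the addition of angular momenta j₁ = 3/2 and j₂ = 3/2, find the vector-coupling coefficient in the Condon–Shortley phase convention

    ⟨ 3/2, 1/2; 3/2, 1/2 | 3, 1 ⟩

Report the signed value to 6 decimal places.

+0.774597

j₁+j₂−J=0  J+j₁−j₂=3  J−j₁+j₂=3  j₁+j₂+J+1=7
(j₁±m₁, j₂±m₂, J±M) = (2,1,2,1,4,2)
P² = 48/5
sum k=0..0:
  [0] +1/4 = 1/4
S = 1/4
C² = P²·S² = 3/5 ; C = +0.774597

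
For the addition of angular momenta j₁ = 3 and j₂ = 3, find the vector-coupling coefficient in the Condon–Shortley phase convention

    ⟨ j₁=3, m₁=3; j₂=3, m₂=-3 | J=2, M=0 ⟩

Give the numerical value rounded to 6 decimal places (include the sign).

+√(25/84) = +0.545545

triangle: 4!*2!*2!/9! = 96/362880
(j±m)!: 6!*0!*0!*6!*2!*2! = 2073600
prefactor² = (2J+1)*Δ*N² = 19200/7
  k=0: +1/(0!*4!*0!*0!*2!*2!) = 1/96
Σ = 1/96  ⇒  CG² = 19200/7*1/96² = 25/84
CG = +√(25/84) = +0.545545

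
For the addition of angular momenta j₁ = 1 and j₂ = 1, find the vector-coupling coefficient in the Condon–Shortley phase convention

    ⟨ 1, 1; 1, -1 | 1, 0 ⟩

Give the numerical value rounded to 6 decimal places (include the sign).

triangle: 1!*1!*1!/4! = 1/24
(j±m)!: 2!*0!*0!*2!*1!*1! = 4
prefactor² = (2J+1)*Δ*N² = 1/2
  k=0: +1/(0!*1!*0!*0!*1!*1!) = 1
Σ = 1  ⇒  CG² = 1/2*1² = 1/2
CG = +√(1/2) = +0.707107

+0.707107  (= +√(1/2))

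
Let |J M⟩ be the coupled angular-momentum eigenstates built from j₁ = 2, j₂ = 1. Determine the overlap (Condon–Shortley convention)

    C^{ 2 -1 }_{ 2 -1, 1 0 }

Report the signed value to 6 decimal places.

triangle: 1!*3!*1!/6! = 6/720
(j±m)!: 1!*3!*1!*1!*1!*3! = 36
prefactor² = (2J+1)*Δ*N² = 3/2
  k=0: +1/(0!*1!*3!*1!*0!*0!) = 1/6
  k=1: −1/(1!*0!*2!*0!*1!*1!) = -1/2
Σ = -1/3  ⇒  CG² = 3/2*(-1/3)² = 1/6
CG = −√(1/6) = -0.408248

−√(1/6) ≈ -0.408248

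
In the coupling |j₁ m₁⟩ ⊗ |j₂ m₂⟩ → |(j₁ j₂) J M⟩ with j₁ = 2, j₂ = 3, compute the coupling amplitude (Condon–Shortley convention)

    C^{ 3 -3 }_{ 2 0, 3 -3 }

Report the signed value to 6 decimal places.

triangle: 2!*2!*4!/9! = 96/362880
(j±m)!: 2!*2!*0!*6!*0!*6! = 2073600
prefactor² = (2J+1)*Δ*N² = 3840
  k=0: +1/(0!*2!*2!*0!*0!*4!) = 1/96
Σ = 1/96  ⇒  CG² = 3840*1/96² = 5/12
CG = +√(5/12) = +0.645497

+√(5/12) ≈ +0.645497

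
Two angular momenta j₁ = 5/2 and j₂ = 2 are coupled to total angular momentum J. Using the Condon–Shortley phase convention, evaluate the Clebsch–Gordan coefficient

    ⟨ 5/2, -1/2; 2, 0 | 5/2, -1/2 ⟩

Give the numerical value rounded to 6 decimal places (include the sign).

triangle: 2!*3!*2!/8! = 24/40320
(j±m)!: 2!*3!*2!*2!*2!*3! = 576
prefactor² = (2J+1)*Δ*N² = 72/35
  k=0: +1/(0!*2!*3!*2!*0!*0!) = 1/24
  k=1: −1/(1!*1!*2!*1!*1!*1!) = -1/2
  k=2: +1/(2!*0!*1!*0!*2!*2!) = 1/8
Σ = -1/3  ⇒  CG² = 72/35*(-1/3)² = 8/35
CG = −√(8/35) = -0.478091

−√(8/35) = -0.478091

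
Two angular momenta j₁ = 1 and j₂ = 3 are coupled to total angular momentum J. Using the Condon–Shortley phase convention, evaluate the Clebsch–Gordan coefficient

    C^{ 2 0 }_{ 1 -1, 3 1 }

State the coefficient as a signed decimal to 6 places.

j₁+j₂−J=2  J+j₁−j₂=0  J−j₁+j₂=4  j₁+j₂+J+1=7
(j₁±m₁, j₂±m₂, J±M) = (0,2,4,2,2,2)
P² = 128/7
sum k=2..2:
  [2] +1/8 = 1/8
S = 1/8
C² = P²·S² = 2/7 ; C = +0.534522

+√(2/7) ≈ +0.534522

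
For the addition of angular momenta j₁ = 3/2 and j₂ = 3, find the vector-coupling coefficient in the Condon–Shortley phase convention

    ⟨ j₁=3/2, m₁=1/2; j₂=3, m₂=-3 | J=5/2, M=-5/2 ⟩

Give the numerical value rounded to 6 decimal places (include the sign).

√[6·2!1!4!/8! · 2!1!0!6!0!5!] = √(8640/7)
  +(−1)^0/∏(0,2,1,0,0,4)! = 1/48  (running 1/48)
⟨..|..⟩ = √(8640/7)·(1/48) = +0.731925

+√(15/28) ≈ +0.731925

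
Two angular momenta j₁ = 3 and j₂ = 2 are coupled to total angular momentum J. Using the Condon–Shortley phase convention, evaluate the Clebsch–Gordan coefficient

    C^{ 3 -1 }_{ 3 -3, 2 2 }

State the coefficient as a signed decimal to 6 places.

triangle: 2!·4!·2!/9! = 96/362880
(j±m)!: 0!·6!·4!·0!·2!·4! = 829440
prefactor² = (2J+1)·Δ·N² = 1536
  k=2: +1/(2!·0!·4!·2!·0!·0!) = 1/96
Σ = 1/96  ⇒  CG² = 1536·1/96² = 1/6
CG = +√(1/6) = +0.408248

+0.408248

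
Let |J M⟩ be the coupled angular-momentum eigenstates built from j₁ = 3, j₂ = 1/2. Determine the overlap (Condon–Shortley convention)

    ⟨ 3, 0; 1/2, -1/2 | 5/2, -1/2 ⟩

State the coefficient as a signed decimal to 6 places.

+0.654654

√[6·1!5!0!/7! · 3!3!0!1!2!3!] = √(432/7)
  +(−1)^0/∏(0,1,3,0,2,0)! = 1/12  (running 1/12)
⟨..|..⟩ = √(432/7)·(1/12) = +0.654654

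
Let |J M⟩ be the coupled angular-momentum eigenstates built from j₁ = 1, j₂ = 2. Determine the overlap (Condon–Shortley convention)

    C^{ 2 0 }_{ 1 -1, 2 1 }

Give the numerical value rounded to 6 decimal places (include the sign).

−√(1/2) ≈ -0.707107

j₁+j₂−J=1  J+j₁−j₂=1  J−j₁+j₂=3  j₁+j₂+J+1=6
(j₁±m₁, j₂±m₂, J±M) = (0,2,3,1,2,2)
P² = 2
sum k=1..1:
  [1] −1/2 = -1/2
S = -1/2
C² = P²·S² = 1/2 ; C = -0.707107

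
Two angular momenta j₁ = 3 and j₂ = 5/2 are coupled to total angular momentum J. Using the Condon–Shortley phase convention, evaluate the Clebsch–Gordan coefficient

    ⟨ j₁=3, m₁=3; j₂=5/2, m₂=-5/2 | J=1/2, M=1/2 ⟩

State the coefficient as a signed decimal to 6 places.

triangle: 5!·1!·0!/7! = 120/5040
(j±m)!: 6!·0!·0!·5!·1!·0! = 86400
prefactor² = (2J+1)·Δ·N² = 28800/7
  k=0: +1/(0!·5!·0!·0!·1!·0!) = 1/120
Σ = 1/120  ⇒  CG² = 28800/7·1/120² = 2/7
CG = +√(2/7) = +0.534522

+0.534522  (= +√(2/7))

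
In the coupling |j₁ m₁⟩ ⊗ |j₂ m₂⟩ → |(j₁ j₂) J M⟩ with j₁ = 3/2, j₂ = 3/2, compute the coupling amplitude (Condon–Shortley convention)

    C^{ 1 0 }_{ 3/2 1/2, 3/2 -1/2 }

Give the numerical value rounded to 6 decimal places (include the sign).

−√(1/20) ≈ -0.223607

triangle: 2!×1!×1!/5! = 2/120
(j±m)!: 2!×1!×1!×2!×1!×1! = 4
prefactor² = (2J+1)×Δ×N² = 1/5
  k=0: +1/(0!×2!×1!×1!×0!×0!) = 1/2
  k=1: −1/(1!×1!×0!×0!×1!×1!) = -1
Σ = -1/2  ⇒  CG² = 1/5×(-1/2)² = 1/20
CG = −√(1/20) = -0.223607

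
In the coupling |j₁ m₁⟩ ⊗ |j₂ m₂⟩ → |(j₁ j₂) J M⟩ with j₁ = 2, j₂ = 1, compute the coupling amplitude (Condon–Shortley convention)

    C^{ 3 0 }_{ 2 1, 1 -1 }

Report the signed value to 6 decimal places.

+0.447214  (= +√(1/5))

triangle: 0!*4!*2!/7! = 48/5040
(j±m)!: 3!*1!*0!*2!*3!*3! = 432
prefactor² = (2J+1)*Δ*N² = 144/5
  k=0: +1/(0!*0!*1!*0!*3!*2!) = 1/12
Σ = 1/12  ⇒  CG² = 144/5*1/12² = 1/5
CG = +√(1/5) = +0.447214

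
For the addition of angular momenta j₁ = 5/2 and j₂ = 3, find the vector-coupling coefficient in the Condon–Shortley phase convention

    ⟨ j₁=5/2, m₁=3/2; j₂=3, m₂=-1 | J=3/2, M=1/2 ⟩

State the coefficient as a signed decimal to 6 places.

-0.483046  (= −√(7/30))

triangle: 4!·1!·2!/8! = 48/40320
(j±m)!: 4!·1!·2!·4!·2!·1! = 2304
prefactor² = (2J+1)·Δ·N² = 384/35
  k=0: +1/(0!·4!·1!·2!·0!·0!) = 1/48
  k=1: −1/(1!·3!·0!·1!·1!·1!) = -1/6
Σ = -7/48  ⇒  CG² = 384/35·(-7/48)² = 7/30
CG = −√(7/30) = -0.483046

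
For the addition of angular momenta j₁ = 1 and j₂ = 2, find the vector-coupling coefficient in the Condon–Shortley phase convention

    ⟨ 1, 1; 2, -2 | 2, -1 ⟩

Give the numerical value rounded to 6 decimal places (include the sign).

+0.577350  (= +√(1/3))

√[5·1!1!3!/6! · 2!0!0!4!1!3!] = √(12)
  +(−1)^0/∏(0,1,0,0,1,3)! = 1/6  (running 1/6)
⟨..|..⟩ = √(12)·(1/6) = +0.577350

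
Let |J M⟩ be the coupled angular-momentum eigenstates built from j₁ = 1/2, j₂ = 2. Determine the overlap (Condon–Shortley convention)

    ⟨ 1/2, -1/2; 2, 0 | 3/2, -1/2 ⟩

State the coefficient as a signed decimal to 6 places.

−√(2/5) = -0.632456

√[4·1!0!3!/5! · 0!1!2!2!1!2!] = √(8/5)
  +(−1)^1/∏(1,0,0,1,0,2)! = -1/2  (running -1/2)
⟨..|..⟩ = √(8/5)·(-1/2) = -0.632456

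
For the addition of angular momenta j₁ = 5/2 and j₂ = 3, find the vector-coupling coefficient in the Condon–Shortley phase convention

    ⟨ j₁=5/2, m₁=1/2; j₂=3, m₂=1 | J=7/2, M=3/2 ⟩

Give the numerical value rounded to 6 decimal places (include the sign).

triangle: 2!·3!·4!/10! = 288/3628800
(j±m)!: 3!·2!·4!·2!·5!·2! = 138240
prefactor² = (2J+1)·Δ·N² = 3072/35
  k=0: +1/(0!·2!·2!·4!·1!·0!) = 1/96
  k=1: −1/(1!·1!·1!·3!·2!·1!) = -1/12
  k=2: +1/(2!·0!·0!·2!·3!·2!) = 1/48
Σ = -5/96  ⇒  CG² = 3072/35·(-5/96)² = 5/21
CG = −√(5/21) = -0.487950

-0.487950  (= −√(5/21))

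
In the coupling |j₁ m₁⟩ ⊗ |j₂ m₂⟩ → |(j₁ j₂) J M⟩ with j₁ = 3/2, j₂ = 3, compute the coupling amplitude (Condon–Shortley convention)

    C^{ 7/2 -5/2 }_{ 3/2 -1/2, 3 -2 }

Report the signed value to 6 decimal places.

j₁+j₂−J=1  J+j₁−j₂=2  J−j₁+j₂=5  j₁+j₂+J+1=9
(j₁±m₁, j₂±m₂, J±M) = (1,2,1,5,1,6)
P² = 6400/7
sum k=0..1:
  [0] +1/48 = 1/48
  [1] −1/120 = -1/120
S = 1/80
C² = P²·S² = 1/7 ; C = +0.377964

+√(1/7) = +0.377964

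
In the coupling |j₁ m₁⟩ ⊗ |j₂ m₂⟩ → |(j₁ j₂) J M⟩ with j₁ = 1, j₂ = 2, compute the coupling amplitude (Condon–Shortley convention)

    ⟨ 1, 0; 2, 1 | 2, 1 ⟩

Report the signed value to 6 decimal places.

−√(1/6) = -0.408248

√[5·1!1!3!/6! · 1!1!3!1!3!1!] = √(3/2)
  +(−1)^0/∏(0,1,1,3,0,0)! = 1/6  (running 1/6)
  +(−1)^1/∏(1,0,0,2,1,1)! = -1/2  (running -1/3)
⟨..|..⟩ = √(3/2)·(-1/3) = -0.408248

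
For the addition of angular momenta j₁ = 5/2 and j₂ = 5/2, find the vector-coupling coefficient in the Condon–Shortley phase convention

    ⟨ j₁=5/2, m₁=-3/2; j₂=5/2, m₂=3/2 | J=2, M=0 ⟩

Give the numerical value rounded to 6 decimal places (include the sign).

-0.109109  (= −√(1/84))

√[5·3!2!2!/8! · 1!4!4!1!2!2!] = √(48/7)
  +(−1)^2/∏(2,1,2,2,0,0)! = 1/8  (running 1/8)
  +(−1)^3/∏(3,0,1,1,1,1)! = -1/6  (running -1/24)
⟨..|..⟩ = √(48/7)·(-1/24) = -0.109109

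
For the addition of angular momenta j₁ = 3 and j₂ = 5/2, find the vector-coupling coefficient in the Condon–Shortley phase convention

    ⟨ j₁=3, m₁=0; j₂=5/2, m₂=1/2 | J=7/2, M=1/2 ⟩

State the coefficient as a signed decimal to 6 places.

triangle: 2!·4!·3!/10! = 288/3628800
(j±m)!: 3!·3!·3!·2!·4!·3! = 62208
prefactor² = (2J+1)·Δ·N² = 6912/175
  k=0: +1/(0!·2!·3!·3!·1!·0!) = 1/72
  k=1: −1/(1!·1!·2!·2!·2!·1!) = -1/8
  k=2: +1/(2!·0!·1!·1!·3!·2!) = 1/24
Σ = -5/72  ⇒  CG² = 6912/175·(-5/72)² = 4/21
CG = −√(4/21) = -0.436436

−√(4/21) = -0.436436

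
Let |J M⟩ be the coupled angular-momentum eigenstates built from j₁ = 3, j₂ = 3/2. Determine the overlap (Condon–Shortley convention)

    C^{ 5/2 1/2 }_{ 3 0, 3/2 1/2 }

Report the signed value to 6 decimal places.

j₁+j₂−J=2  J+j₁−j₂=4  J−j₁+j₂=1  j₁+j₂+J+1=8
(j₁±m₁, j₂±m₂, J±M) = (3,3,2,1,3,2)
P² = 216/35
sum k=1..2:
  [1] −1/4 = -1/4
  [2] +1/12 = 1/12
S = -1/6
C² = P²·S² = 6/35 ; C = -0.414039

−√(6/35) ≈ -0.414039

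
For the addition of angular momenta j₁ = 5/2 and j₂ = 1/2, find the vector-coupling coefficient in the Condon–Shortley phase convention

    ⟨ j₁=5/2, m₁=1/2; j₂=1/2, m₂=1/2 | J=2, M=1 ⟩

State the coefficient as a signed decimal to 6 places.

-0.577350  (= −√(1/3))

triangle: 1!×4!×0!/6! = 24/720
(j±m)!: 3!×2!×1!×0!×3!×1! = 72
prefactor² = (2J+1)×Δ×N² = 12
  k=1: −1/(1!×0!×1!×0!×3!×0!) = -1/6
Σ = -1/6  ⇒  CG² = 12×(-1/6)² = 1/3
CG = −√(1/3) = -0.577350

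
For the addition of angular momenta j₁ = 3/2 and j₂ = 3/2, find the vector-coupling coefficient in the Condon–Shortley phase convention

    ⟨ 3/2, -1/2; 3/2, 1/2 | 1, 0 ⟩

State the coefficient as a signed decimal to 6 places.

−√(1/20) ≈ -0.223607

√[3·2!1!1!/5! · 1!2!2!1!1!1!] = √(1/5)
  +(−1)^1/∏(1,1,1,1,0,0)! = -1  (running -1)
  +(−1)^2/∏(2,0,0,0,1,1)! = 1/2  (running -1/2)
⟨..|..⟩ = √(1/5)·(-1/2) = -0.223607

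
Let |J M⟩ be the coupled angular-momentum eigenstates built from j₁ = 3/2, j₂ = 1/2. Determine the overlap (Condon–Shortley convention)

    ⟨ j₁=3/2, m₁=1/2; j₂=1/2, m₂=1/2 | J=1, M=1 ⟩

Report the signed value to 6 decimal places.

triangle: 1!·2!·0!/4! = 2/24
(j±m)!: 2!·1!·1!·0!·2!·0! = 4
prefactor² = (2J+1)·Δ·N² = 1
  k=1: −1/(1!·0!·0!·0!·2!·0!) = -1/2
Σ = -1/2  ⇒  CG² = 1·(-1/2)² = 1/4
CG = −√(1/4) = -0.500000

−√(1/4) = -0.500000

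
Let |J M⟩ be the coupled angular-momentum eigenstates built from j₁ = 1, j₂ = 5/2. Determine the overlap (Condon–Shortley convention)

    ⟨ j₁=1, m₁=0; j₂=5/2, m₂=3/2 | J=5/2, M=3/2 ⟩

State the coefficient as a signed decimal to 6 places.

-0.507093

√[6·1!1!4!/7! · 1!1!4!1!4!1!] = √(576/35)
  +(−1)^0/∏(0,1,1,4,0,0)! = 1/24  (running 1/24)
  +(−1)^1/∏(1,0,0,3,1,1)! = -1/6  (running -1/8)
⟨..|..⟩ = √(576/35)·(-1/8) = -0.507093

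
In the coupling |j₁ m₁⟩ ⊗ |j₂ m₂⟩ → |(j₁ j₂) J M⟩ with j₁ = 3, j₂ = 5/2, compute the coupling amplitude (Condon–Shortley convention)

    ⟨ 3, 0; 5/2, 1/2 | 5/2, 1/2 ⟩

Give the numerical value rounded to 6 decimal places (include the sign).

+0.276026  (= +√(8/105))

j₁+j₂−J=3  J+j₁−j₂=3  J−j₁+j₂=2  j₁+j₂+J+1=9
(j₁±m₁, j₂±m₂, J±M) = (3,3,3,2,3,2)
P² = 216/35
sum k=1..3:
  [1] −1/8 = -1/8
  [2] +1/4 = 1/4
  [3] −1/72 = -1/72
S = 1/9
C² = P²·S² = 8/105 ; C = +0.276026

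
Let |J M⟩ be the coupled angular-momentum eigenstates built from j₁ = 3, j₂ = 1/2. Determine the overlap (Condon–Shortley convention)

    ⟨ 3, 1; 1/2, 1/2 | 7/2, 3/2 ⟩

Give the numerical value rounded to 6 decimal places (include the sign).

+√(5/7) = +0.845154

triangle: 0!·6!·1!/8! = 720/40320
(j±m)!: 4!·2!·1!·0!·5!·2! = 11520
prefactor² = (2J+1)·Δ·N² = 11520/7
  k=0: +1/(0!·0!·2!·1!·4!·0!) = 1/48
Σ = 1/48  ⇒  CG² = 11520/7·1/48² = 5/7
CG = +√(5/7) = +0.845154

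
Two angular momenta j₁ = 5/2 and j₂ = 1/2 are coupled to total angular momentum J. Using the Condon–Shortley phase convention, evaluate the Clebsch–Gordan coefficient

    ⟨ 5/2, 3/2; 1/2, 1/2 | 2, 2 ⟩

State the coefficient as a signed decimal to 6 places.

-0.408248

triangle: 1!×4!×0!/6! = 24/720
(j±m)!: 4!×1!×1!×0!×4!×0! = 576
prefactor² = (2J+1)×Δ×N² = 96
  k=1: −1/(1!×0!×0!×0!×4!×0!) = -1/24
Σ = -1/24  ⇒  CG² = 96×(-1/24)² = 1/6
CG = −√(1/6) = -0.408248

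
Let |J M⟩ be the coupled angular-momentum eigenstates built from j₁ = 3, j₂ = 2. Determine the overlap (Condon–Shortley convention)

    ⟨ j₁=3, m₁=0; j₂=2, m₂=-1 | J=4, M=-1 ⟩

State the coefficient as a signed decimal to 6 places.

+√(3/14) ≈ +0.462910

j₁+j₂−J=1  J+j₁−j₂=5  J−j₁+j₂=3  j₁+j₂+J+1=10
(j₁±m₁, j₂±m₂, J±M) = (3,3,1,3,3,5)
P² = 1944/7
sum k=0..1:
  [0] +1/24 = 1/24
  [1] −1/72 = -1/72
S = 1/36
C² = P²·S² = 3/14 ; C = +0.462910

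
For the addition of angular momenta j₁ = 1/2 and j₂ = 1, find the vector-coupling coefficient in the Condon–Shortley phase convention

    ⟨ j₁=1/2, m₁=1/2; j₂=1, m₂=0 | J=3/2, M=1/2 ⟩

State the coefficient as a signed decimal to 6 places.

+0.816497

triangle: 0!·1!·2!/4! = 2/24
(j±m)!: 1!·0!·1!·1!·2!·1! = 2
prefactor² = (2J+1)·Δ·N² = 2/3
  k=0: +1/(0!·0!·0!·1!·1!·1!) = 1
Σ = 1  ⇒  CG² = 2/3·1² = 2/3
CG = +√(2/3) = +0.816497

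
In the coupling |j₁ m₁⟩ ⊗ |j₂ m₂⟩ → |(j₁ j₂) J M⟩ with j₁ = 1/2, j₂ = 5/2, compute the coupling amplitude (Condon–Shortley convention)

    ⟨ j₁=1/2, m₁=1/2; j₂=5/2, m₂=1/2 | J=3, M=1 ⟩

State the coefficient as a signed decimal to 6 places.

+0.816497  (= +√(2/3))

triangle: 0!×1!×5!/7! = 120/5040
(j±m)!: 1!×0!×3!×2!×4!×2! = 576
prefactor² = (2J+1)×Δ×N² = 96
  k=0: +1/(0!×0!×0!×3!×1!×2!) = 1/12
Σ = 1/12  ⇒  CG² = 96×1/12² = 2/3
CG = +√(2/3) = +0.816497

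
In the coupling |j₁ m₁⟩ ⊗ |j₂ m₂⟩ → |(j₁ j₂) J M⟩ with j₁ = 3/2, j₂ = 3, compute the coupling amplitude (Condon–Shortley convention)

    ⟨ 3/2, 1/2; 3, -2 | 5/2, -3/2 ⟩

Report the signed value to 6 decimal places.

+0.267261

j₁+j₂−J=2  J+j₁−j₂=1  J−j₁+j₂=4  j₁+j₂+J+1=8
(j₁±m₁, j₂±m₂, J±M) = (2,1,1,5,1,4)
P² = 288/7
sum k=0..1:
  [0] +1/12 = 1/12
  [1] −1/24 = -1/24
S = 1/24
C² = P²·S² = 1/14 ; C = +0.267261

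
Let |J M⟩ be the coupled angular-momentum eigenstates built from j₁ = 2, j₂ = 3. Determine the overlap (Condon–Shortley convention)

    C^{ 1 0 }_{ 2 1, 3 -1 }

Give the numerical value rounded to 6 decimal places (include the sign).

−√(8/35) ≈ -0.478091

triangle: 4!·0!·2!/7! = 48/5040
(j±m)!: 3!·1!·2!·4!·1!·1! = 288
prefactor² = (2J+1)·Δ·N² = 288/35
  k=1: −1/(1!·3!·0!·1!·0!·1!) = -1/6
Σ = -1/6  ⇒  CG² = 288/35·(-1/6)² = 8/35
CG = −√(8/35) = -0.478091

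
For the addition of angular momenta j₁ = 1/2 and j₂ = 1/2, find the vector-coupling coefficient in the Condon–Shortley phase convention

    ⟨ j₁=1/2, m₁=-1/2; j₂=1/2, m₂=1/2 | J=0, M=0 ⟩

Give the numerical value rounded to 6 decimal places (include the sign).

-0.707107

√[1·1!0!0!/2! · 0!1!1!0!0!0!] = √(1/2)
  +(−1)^1/∏(1,0,0,0,0,0)! = -1  (running -1)
⟨..|..⟩ = √(1/2)·(-1) = -0.707107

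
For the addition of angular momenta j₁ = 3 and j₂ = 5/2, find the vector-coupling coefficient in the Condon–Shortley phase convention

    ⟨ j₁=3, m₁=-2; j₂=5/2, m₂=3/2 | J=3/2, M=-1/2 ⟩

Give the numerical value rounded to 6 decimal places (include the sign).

triangle: 4!×2!×1!/8! = 48/40320
(j±m)!: 1!×5!×4!×1!×1!×2! = 5760
prefactor² = (2J+1)×Δ×N² = 192/7
  k=3: −1/(3!×1!×2!×1!×0!×0!) = -1/12
  k=4: +1/(4!×0!×1!×0!×1!×1!) = 1/24
Σ = -1/24  ⇒  CG² = 192/7×(-1/24)² = 1/21
CG = −√(1/21) = -0.218218

−√(1/21) ≈ -0.218218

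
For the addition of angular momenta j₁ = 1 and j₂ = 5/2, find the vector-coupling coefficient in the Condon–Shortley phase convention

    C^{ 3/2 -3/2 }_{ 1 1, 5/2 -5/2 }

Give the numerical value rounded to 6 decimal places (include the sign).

triangle: 2!×0!×3!/6! = 12/720
(j±m)!: 2!×0!×0!×5!×0!×3! = 1440
prefactor² = (2J+1)×Δ×N² = 96
  k=0: +1/(0!×2!×0!×0!×0!×3!) = 1/12
Σ = 1/12  ⇒  CG² = 96×1/12² = 2/3
CG = +√(2/3) = +0.816497

+0.816497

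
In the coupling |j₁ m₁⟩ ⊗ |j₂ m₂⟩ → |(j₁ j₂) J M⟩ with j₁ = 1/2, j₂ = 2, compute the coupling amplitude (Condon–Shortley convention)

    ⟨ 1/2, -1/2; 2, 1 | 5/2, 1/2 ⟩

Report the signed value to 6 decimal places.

+√(2/5) = +0.632456

j₁+j₂−J=0  J+j₁−j₂=1  J−j₁+j₂=4  j₁+j₂+J+1=6
(j₁±m₁, j₂±m₂, J±M) = (0,1,3,1,3,2)
P² = 72/5
sum k=0..0:
  [0] +1/6 = 1/6
S = 1/6
C² = P²·S² = 2/5 ; C = +0.632456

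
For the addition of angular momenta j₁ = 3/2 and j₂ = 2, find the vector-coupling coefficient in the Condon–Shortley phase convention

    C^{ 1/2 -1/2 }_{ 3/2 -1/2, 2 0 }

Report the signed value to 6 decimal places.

triangle: 3!·0!·1!/5! = 6/120
(j±m)!: 1!·2!·2!·2!·0!·1! = 8
prefactor² = (2J+1)·Δ·N² = 4/5
  k=2: +1/(2!·1!·0!·0!·0!·1!) = 1/2
Σ = 1/2  ⇒  CG² = 4/5·1/2² = 1/5
CG = +√(1/5) = +0.447214

+√(1/5) ≈ +0.447214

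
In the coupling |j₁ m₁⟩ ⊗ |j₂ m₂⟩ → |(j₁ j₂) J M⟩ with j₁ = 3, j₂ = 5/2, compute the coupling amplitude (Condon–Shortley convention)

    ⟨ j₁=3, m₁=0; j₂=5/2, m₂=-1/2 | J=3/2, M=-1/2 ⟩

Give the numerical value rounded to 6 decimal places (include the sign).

+0.338062

triangle: 4!*2!*1!/8! = 48/40320
(j±m)!: 3!*3!*2!*3!*1!*2! = 864
prefactor² = (2J+1)*Δ*N² = 144/35
  k=1: −1/(1!*3!*2!*1!*0!*0!) = -1/12
  k=2: +1/(2!*2!*1!*0!*1!*1!) = 1/4
Σ = 1/6  ⇒  CG² = 144/35*1/6² = 4/35
CG = +√(4/35) = +0.338062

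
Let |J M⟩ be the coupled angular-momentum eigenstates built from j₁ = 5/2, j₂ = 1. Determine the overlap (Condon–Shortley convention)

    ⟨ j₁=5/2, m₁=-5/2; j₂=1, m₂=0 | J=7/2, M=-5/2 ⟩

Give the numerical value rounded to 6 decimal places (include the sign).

√[8·0!5!2!/8! · 0!5!1!1!1!6!] = √(28800/7)
  +(−1)^0/∏(0,0,5,1,0,1)! = 1/120  (running 1/120)
⟨..|..⟩ = √(28800/7)·(1/120) = +0.534522

+0.534522  (= +√(2/7))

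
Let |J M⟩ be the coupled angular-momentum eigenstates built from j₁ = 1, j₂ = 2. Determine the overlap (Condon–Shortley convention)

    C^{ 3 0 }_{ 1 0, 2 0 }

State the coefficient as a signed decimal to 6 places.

+0.774597  (= +√(3/5))

√[7·0!2!4!/7! · 1!1!2!2!3!3!] = √(48/5)
  +(−1)^0/∏(0,0,1,2,1,2)! = 1/4  (running 1/4)
⟨..|..⟩ = √(48/5)·(1/4) = +0.774597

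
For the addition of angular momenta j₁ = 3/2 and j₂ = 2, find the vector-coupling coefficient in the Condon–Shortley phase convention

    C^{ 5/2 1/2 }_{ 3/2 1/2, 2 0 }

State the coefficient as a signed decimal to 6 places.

j₁+j₂−J=1  J+j₁−j₂=2  J−j₁+j₂=3  j₁+j₂+J+1=7
(j₁±m₁, j₂±m₂, J±M) = (2,1,2,2,3,2)
P² = 48/35
sum k=0..1:
  [0] +1/2 = 1/2
  [1] −1/4 = -1/4
S = 1/4
C² = P²·S² = 3/35 ; C = +0.292770

+√(3/35) ≈ +0.292770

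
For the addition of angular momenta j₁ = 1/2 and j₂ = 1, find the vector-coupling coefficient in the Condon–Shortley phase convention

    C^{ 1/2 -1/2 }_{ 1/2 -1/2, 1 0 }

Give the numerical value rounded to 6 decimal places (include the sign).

√[2·1!0!1!/3! · 0!1!1!1!0!1!] = √(1/3)
  +(−1)^1/∏(1,0,0,0,0,1)! = -1  (running -1)
⟨..|..⟩ = √(1/3)·(-1) = -0.577350

-0.577350  (= −√(1/3))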